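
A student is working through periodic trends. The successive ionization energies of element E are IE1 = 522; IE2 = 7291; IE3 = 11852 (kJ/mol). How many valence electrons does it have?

1

Look for the largest jump between consecutive ionization energies: IE2/IE1 ≈ 14.0, far larger than any earlier ratio.
That jump marks the point where a core electron is being removed. So the atom has 1 valence electron.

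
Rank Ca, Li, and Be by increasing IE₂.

IE_2 is the cost of taking one more electron from the +1 cation: Ca⁺ still has 1 valence electron; Li⁺ is the bare [He] core; Be⁺ still has 1 valence electron.
Pulling an electron out of a noble-gas core costs far more than removing a remaining valence electron, so Li sits at the high end of IE_2.
Valence configurations: Ca⁺ [Ar]4s¹, Be⁺ [He]2s¹.
Approximate IE_2 values (kJ/mol): Ca 1145, Li 7298, Be 1757.
So the second ionization energies run Ca < Be < Li.

Ca, Be, Li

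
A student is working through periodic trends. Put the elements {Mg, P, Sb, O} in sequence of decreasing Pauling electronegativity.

O is in period 2, group 16; Mg is in period 3, group 2; P is in period 3, group 15; Sb is in period 5, group 15.
Electronegativity increases across a period and decreases down a group, tracking effective nuclear charge and atomic size.
Here both period and group differ, so the two effects have to be weighed against each other.
Sb > Mg: the two effects oppose for this pair; the across-period effect wins (2.05 vs 1.31).
P > Sb: P sits above Sb in group 15, so the down-group effect alone puts P higher.
O > P: relative to P, both the across-period and down-group shifts push O's electronegativity up.
For reference (Pauling): O 3.44, Mg 1.31, P 2.19, Sb 2.05.
So from highest to lowest: O > P > Sb > Mg.

O > P > Sb > Mg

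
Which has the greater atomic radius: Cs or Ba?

Cs is in period 6, group 1; Ba is in period 6, group 2.
Atomic radius shrinks across a period as nuclear charge pulls the same shell inward, and grows down a group as new shells are added.
All lie in period 6, so atomic radius increases right to left.
So Cs has the greater atomic radius (Cs > Ba).

Cs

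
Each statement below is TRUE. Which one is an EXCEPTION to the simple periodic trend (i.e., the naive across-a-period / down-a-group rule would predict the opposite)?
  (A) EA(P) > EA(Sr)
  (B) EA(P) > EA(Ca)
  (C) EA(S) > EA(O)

(C)

The general trend: electron affinity increases across a period and decreases down a group.
(A) P (period 3, group 15) vs Sr (period 5, group 2): the stated order agrees with the simple trend.
(B) P (period 3, group 15) vs Ca (period 4, group 2): the stated order agrees with the simple trend.
(C) S (period 3, group 16) vs O (period 2, group 16): the stated order contradicts the simple trend.
The exception is (C): the compact 2p subshell of O repels the added electron more than S's larger 3p does.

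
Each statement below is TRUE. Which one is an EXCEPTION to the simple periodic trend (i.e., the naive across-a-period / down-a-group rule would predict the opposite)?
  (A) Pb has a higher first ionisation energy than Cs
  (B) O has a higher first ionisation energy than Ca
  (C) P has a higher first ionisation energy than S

(C)

The general trend: first ionisation energy increases across a period and decreases down a group.
(A) Pb (period 6, group 14) vs Cs (period 6, group 1): the stated order agrees with the simple trend.
(B) O (period 2, group 16) vs Ca (period 4, group 2): the stated order agrees with the simple trend.
(C) P (period 3, group 15) vs S (period 3, group 16): the stated order contradicts the simple trend.
The exception is (C): S (3p⁴) ionizes more easily than half-filled P (3p³) because the paired 3p electron in S is pushed out by e⁻–e⁻ repulsion.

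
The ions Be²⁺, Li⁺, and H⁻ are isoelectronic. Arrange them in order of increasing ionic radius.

All of these have 2 electrons, so size is governed by nuclear charge alone: the more protons, the stronger the pull on the same electron cloud, and the smaller the ion.
Nuclear charges: Be²⁺ (Z=4), Li⁺ (Z=3), H⁻ (Z=1).
Smallest to largest: Be²⁺ < Li⁺ < H⁻.

Be²⁺ < Li⁺ < H⁻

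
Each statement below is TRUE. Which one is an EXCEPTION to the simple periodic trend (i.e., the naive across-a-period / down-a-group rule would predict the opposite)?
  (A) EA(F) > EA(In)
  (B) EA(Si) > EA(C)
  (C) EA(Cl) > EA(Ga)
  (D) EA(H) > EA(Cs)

The general trend: electron affinity increases across a period and decreases down a group.
(A) F (period 2, group 17) vs In (period 5, group 13): the stated order agrees with the simple trend.
(B) Si (period 3, group 14) vs C (period 2, group 14): the stated order contradicts the simple trend.
(C) Cl (period 3, group 17) vs Ga (period 4, group 13): the stated order agrees with the simple trend.
(D) H (period 1, group 1) vs Cs (period 6, group 1): the stated order agrees with the simple trend.
The exception is (B): Si's larger, more diffuse 3p orbitals accept an added electron slightly more readily than C's compact 2p.

(B)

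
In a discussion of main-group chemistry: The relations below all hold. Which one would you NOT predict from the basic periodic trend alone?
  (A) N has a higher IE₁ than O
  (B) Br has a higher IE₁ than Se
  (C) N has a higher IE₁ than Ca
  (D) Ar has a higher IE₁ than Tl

(A)

The general trend: IE₁ increases across a period and decreases down a group.
(A) N (period 2, group 15) vs O (period 2, group 16): the stated order contradicts the simple trend.
(B) Br (period 4, group 17) vs Se (period 4, group 16): the stated order agrees with the simple trend.
(C) N (period 2, group 15) vs Ca (period 4, group 2): the stated order agrees with the simple trend.
(D) Ar (period 3, group 18) vs Tl (period 6, group 13): the stated order agrees with the simple trend.
The exception is (A): pairing an electron in O's 2p⁴ costs repulsion energy, so O ionizes more easily than half-filled N (2p³).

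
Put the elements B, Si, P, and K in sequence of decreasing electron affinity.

Si > P > K > B

EA tends to increase across a period and decrease down a group, though the pattern is less regular than for IE or radius.
These span different periods and groups, so the two trends combine.
K > B: this pair runs against the simple trend — see the exception note.
P > K: both effects reinforce here, so P is clearly the higher of the two.
Si > P: this pair runs against the simple trend — see the exception note.
Note the exception: K has a higher electron affinity than B, contrary to the simple trend — B's ns²np¹ configuration gives only a small electron affinity — the sparsely filled np subshell binds an added electron weakly.
Note the exception: Si has a higher electron affinity than P, contrary to the simple trend — adding an electron to P's half-filled 3p³ is unfavourable, so Si (3p²) has the more exothermic EA.
Tabulated electron affinity (kJ/mol): B 27, Si 134, P 72, K 48.
So from highest to lowest: Si > P > K > B.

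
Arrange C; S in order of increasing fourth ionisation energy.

S < C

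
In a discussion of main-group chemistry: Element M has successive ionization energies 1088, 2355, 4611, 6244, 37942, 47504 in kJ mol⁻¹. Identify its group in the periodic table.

Group 14

Look for the largest jump between consecutive ionization energies: IE5/IE4 ≈ 6.1, far larger than any earlier ratio.
That jump marks the point where a core electron is being removed. So the atom has 4 valence electrons.
A main-group element with 4 valence electrons is in group 14.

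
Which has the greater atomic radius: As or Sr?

As is in period 4, group 15; Sr is in period 5, group 2.
Atomic radius shrinks across a period as nuclear charge pulls the same shell inward, and grows down a group as new shells are added.
These span different periods and groups, so the two trends combine.
Sr > As: relative to As, both the across-period and down-group shifts push Sr's atomic radius up.
Approximate values (pm): As 121, Sr 185.
So Sr has the greater atomic radius (Sr > As).

Sr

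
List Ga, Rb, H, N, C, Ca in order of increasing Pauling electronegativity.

Rb < Ca < Ga < H < C < N

H is in period 1, group 1; C is in period 2, group 14; N is in period 2, group 15; Ca is in period 4, group 2; Ga is in period 4, group 13; Rb is in period 5, group 1.
Smaller atoms with higher effective nuclear charge are more electronegative.
Here both period and group differ, so the two effects have to be weighed against each other.
Ca > Rb: relative to Rb, both the across-period and down-group shifts push Ca's electronegativity up.
Ga > Ca: both are in period 4; the period trend gives Ga the larger value.
H > Ga: period and group pull opposite ways; the down-group shift dominates (2.20 vs 1.81).
C > H: period and group pull opposite ways; the across-period shift dominates (2.55 vs 2.20).
N > C: both are in period 2; the period trend gives N the larger value.
For reference (Pauling): H 2.20, C 2.55, N 3.04, Ca 1.00, Ga 1.81, Rb 0.82.
So from lowest to highest: Rb < Ca < Ga < H < C < N.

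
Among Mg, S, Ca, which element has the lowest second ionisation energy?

Consider each +1 ion: Mg⁺ still has 1 valence electron; S⁺ still has 5 valence electrons; Ca⁺ still has 1 valence electron.
All are still removing valence electrons, so compare the +1 ions as you would atoms: IE_2 generally rises across a period (higher Z_eff) and falls down a group (larger shell), subject to the usual subshell exceptions.
Valence configurations: Mg⁺ [Ne]3s¹, S⁺ [Ne]3s²3p³, Ca⁺ [Ar]4s¹.
Tabulated IE_2 (kJ/mol): Mg 1451, S 2252, Ca 1145.
Hence IE_2: Ca < Mg < S.

Ca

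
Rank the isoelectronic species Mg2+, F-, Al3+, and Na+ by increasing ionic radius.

All of these have 10 electrons, so size is governed by nuclear charge alone: the more protons, the stronger the pull on the same electron cloud, and the smaller the ion.
Nuclear charges: Al3+ (Z=13), Mg2+ (Z=12), Na+ (Z=11), F- (Z=9).
Smallest to largest: Al3+ < Mg2+ < Na+ < F-.

Al3+ < Mg2+ < Na+ < F-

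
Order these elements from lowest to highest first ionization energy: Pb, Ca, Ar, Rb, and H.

Rb < Ca < Pb < H < Ar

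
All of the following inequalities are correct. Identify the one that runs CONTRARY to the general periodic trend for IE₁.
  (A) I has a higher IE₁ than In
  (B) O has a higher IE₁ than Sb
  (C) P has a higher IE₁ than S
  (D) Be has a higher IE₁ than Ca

(C)

The general trend: IE₁ increases across a period and decreases down a group.
(A) I (period 5, group 17) vs In (period 5, group 13): the stated order agrees with the simple trend.
(B) O (period 2, group 16) vs Sb (period 5, group 15): the stated order agrees with the simple trend.
(C) P (period 3, group 15) vs S (period 3, group 16): the stated order contradicts the simple trend.
(D) Be (period 2, group 2) vs Ca (period 4, group 2): the stated order agrees with the simple trend.
The exception is (C): S (3p⁴) ionizes more easily than half-filled P (3p³) because the paired 3p electron in S is pushed out by e⁻–e⁻ repulsion.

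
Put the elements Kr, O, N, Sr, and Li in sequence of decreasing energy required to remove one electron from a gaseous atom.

Li is in period 2, group 1; N is in period 2, group 15; O is in period 2, group 16; Kr is in period 4, group 18; Sr is in period 5, group 2.
Across a period the outer electron is held more tightly (higher IE₁); down a group it sits in a higher shell, more shielded, and comes off more easily.
Here both period and group differ, so the two effects have to be weighed against each other.
Sr > Li: period and group pull opposite ways; the across-period shift dominates (550 vs 520 kJ/mol).
O > Sr: relative to Sr, both the across-period and down-group shifts push O's first ionization energy up.
Kr > O: period and group pull opposite ways; the across-period shift dominates (1351 vs 1314 kJ/mol).
N > Kr: period and group pull opposite ways; the down-group shift dominates (1402 vs 1351 kJ/mol).
Note the exception: N has a higher first ionization energy than O, contrary to the simple trend — pairing an electron in O's 2p⁴ costs repulsion energy, so O ionizes more easily than half-filled N (2p³).
Tabulated first ionization energy (kJ/mol): Li 520, N 1402, O 1314, Kr 1351, Sr 550.
So from highest to lowest: N > Kr > O > Sr > Li.

N, Kr, O, Sr, Li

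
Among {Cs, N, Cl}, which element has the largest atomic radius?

Cs

N is in period 2, group 15; Cl is in period 3, group 17; Cs is in period 6, group 1.
Atomic radius shrinks across a period as nuclear charge pulls the same shell inward, and grows down a group as new shells are added.
Neither a single period nor a single group — weigh both effects.
Cl > N: the two effects oppose for this pair; the down-group effect wins (99 vs 71 pm).
Cs > Cl: relative to Cl, both the across-period and down-group shifts push Cs's atomic radius up.
Tabulated atomic radius (pm): N 71, Cl 99, Cs 232.
The largest atomic radius among these belongs to Cs.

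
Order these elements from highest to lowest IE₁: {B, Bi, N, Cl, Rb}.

B is in period 2, group 13; N is in period 2, group 15; Cl is in period 3, group 17; Rb is in period 5, group 1; Bi is in period 6, group 15.
IE₁ increases left→right with effective nuclear charge and decreases top→bottom as the valence shell moves farther out.
Neither a single period nor a single group — weigh both effects.
Bi > Rb: the two effects oppose for this pair; the across-period effect wins (703 vs 403 kJ/mol).
B > Bi: period and group pull opposite ways; the down-group shift dominates (801 vs 703 kJ/mol).
Cl > B: period and group pull opposite ways; the across-period shift dominates (1251 vs 801 kJ/mol).
N > Cl: period and group pull opposite ways; the down-group shift dominates (1402 vs 1251 kJ/mol).
Tabulated first ionization energy (kJ/mol): B 801, N 1402, Cl 1251, Rb 403, Bi 703.
So from highest to lowest: N > Cl > B > Bi > Rb.

N, Cl, B, Bi, Rb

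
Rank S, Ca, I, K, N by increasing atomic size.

Across a period the added protons contract the valence shell; down a group each new principal shell makes the atom larger.
Here both period and group differ, so the two effects have to be weighed against each other.
S > N: the two effects oppose for this pair; the down-group effect wins (103 vs 71 pm).
I > S: period and group pull opposite ways; the down-group shift dominates (133 vs 103 pm).
Ca > I: the two effects oppose for this pair; the across-period effect wins (171 vs 133 pm).
K > Ca: both are in period 4; the period trend gives K the larger value.
For reference (pm): N 71, S 103, K 196, Ca 171, I 133.
So from smallest to largest: N < S < I < Ca < K.

N, S, I, Ca, K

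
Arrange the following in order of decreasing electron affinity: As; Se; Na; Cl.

Electron affinity generally becomes more exothermic across a period toward the halogens and less exothermic down a group.
Here both period and group differ, so the two effects have to be weighed against each other.
As > Na: the two effects oppose for this pair; the across-period effect wins (78 vs 53 kJ/mol).
Se > As: Se lies to the right of As in period 4, so the across-period effect alone puts Se higher.
Cl > Se: both effects reinforce here, so Cl is clearly the higher of the two.
Tabulated electron affinity (kJ/mol): Na 53, Cl 349, As 78, Se 195.
So from highest to lowest: Cl > Se > As > Na.

Cl > Se > As > Na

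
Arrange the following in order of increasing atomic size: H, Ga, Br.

H is in period 1, group 1; Ga is in period 4, group 13; Br is in period 4, group 17.
Moving right in a period, electrons are added to the same shell under a stronger nuclear pull, so atoms get smaller; moving down, a new shell is opened and atoms get larger.
These span different periods and groups, so the two trends combine.
Br > H: the two effects oppose for this pair; the down-group effect wins (114 vs 32 pm).
Ga > Br: both are in period 4; the period trend gives Ga the larger value.
Tabulated atomic radius (pm): H 32, Ga 124, Br 114.
So from smallest to largest: H < Br < Ga.

H < Br < Ga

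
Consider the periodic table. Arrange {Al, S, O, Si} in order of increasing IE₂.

Si, Al, S, O

Consider each +1 ion: Al⁺ still has 2 valence electrons; S⁺ still has 5 valence electrons; O⁺ still has 5 valence electrons; Si⁺ still has 3 valence electrons.
All are still removing valence electrons, so compare the +1 ions as you would atoms: IE_2 generally rises across a period (higher Z_eff) and falls down a group (larger shell), subject to the usual subshell exceptions.
Valence configurations: Al⁺ [Ne]3s², S⁺ [Ne]3s²3p³, O⁺ [He]2s²2p³, Si⁺ [Ne]3s²3p¹.
Si⁺ loses a lone 3p electron whereas Al⁺ must break into a filled 3s² pair, so IE_2(Al) > IE_2(Si) even though Si has the higher nuclear charge.
Tabulated IE_2 (kJ/mol): Al 1817, S 2252, O 3388, Si 1577.
Hence IE_2: Si < Al < S < O.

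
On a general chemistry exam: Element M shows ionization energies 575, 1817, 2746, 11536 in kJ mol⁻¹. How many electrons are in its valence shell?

Look for the largest jump between consecutive ionization energies: IE4/IE3 ≈ 4.2, far larger than any earlier ratio.
That jump marks the point where a core electron is being removed. So the atom has 3 valence electrons.

3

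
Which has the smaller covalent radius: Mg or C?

C is in period 2, group 14; Mg is in period 3, group 2.
Moving right in a period, electrons are added to the same shell under a stronger nuclear pull, so atoms get smaller; moving down, a new shell is opened and atoms get larger.
Here both period and group differ, so the two effects have to be weighed against each other.
Mg > C: relative to C, both the across-period and down-group shifts push Mg's atomic radius up.
For reference (pm): C 75, Mg 139.
So C has the smaller covalent radius (C < Mg).

C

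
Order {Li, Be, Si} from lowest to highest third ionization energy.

The third ionization energy removes an electron from the +2 ion. For each element: Li²⁺ is already 1 electron into the core; Be²⁺ is the bare [He] core; Si²⁺ still has 2 valence electrons.
Breaking into a closed-shell core is much more expensive than removing a leftover valence electron — Li and Be have the largest IE_3 here.
The numbers (kJ/mol): Li 11815, Be 14849, Si 3232.
Overall IE_3 order: Si < Li < Be.

Si < Li < Be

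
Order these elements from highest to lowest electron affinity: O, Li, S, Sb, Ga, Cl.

Li is in period 2, group 1; O is in period 2, group 16; S is in period 3, group 16; Cl is in period 3, group 17; Ga is in period 4, group 13; Sb is in period 5, group 15.
EA tends to increase across a period and decrease down a group, though the pattern is less regular than for IE or radius.
Neither a single period nor a single group — weigh both effects.
Li > Ga: the two effects oppose for this pair; the down-group effect wins (60 vs 29 kJ/mol).
Sb > Li: the two effects oppose for this pair; the across-period effect wins (103 vs 60 kJ/mol).
O > Sb: relative to Sb, both the across-period and down-group shifts push O's electron affinity up.
S > O: this pair runs against the simple trend — see the exception note.
Cl > S: Cl lies to the right of S in period 3, so the across-period effect alone puts Cl higher.
Note the exception: S has a higher electron affinity than O, contrary to the simple trend — the compact 2p subshell of O repels the added electron more than S's larger 3p does.
Tabulated electron affinity (kJ/mol): Li 60, O 141, S 200, Cl 349, Ga 29, Sb 103.
So from highest to lowest: Cl > S > O > Sb > Li > Ga.

Cl > S > O > Sb > Li > Ga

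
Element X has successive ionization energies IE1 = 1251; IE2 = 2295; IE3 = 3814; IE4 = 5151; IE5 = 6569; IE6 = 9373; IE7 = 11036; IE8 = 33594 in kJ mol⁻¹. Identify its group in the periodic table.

Group 17

Look for the largest jump between consecutive ionization energies: IE8/IE7 ≈ 3.0, far larger than any earlier ratio.
That jump marks the point where a core electron is being removed. So the atom has 7 valence electrons.
A main-group element with 7 valence electrons is in group 17.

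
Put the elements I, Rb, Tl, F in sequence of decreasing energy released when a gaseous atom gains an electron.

F, I, Rb, Tl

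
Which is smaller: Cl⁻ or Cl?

Cl

Forming Cl⁻ adds 1 electron to Cl. More electron–electron repulsion in the same shell, with unchanged nuclear charge, lets the cloud expand.
An anion is larger than its parent atom: Cl⁻ > Cl.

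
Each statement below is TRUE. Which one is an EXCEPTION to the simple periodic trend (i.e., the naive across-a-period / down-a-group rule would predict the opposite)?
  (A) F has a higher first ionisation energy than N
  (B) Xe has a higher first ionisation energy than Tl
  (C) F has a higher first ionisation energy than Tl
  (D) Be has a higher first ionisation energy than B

(D)

The general trend: first ionisation energy increases across a period and decreases down a group.
(A) F (period 2, group 17) vs N (period 2, group 15): the stated order agrees with the simple trend.
(B) Xe (period 5, group 18) vs Tl (period 6, group 13): the stated order agrees with the simple trend.
(C) F (period 2, group 17) vs Tl (period 6, group 13): the stated order agrees with the simple trend.
(D) Be (period 2, group 2) vs B (period 2, group 13): the stated order contradicts the simple trend.
The exception is (D): removing B's lone 2p electron is easier than breaking Be's filled 2s².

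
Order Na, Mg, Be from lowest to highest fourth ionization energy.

After 3 electrons have been removed, what remains? Na³⁺ is already 2 electrons into the core; Mg³⁺ is already 1 electron into the core; Be³⁺ is already 1 electron into the core.
All of these are removing an electron from a noble-gas core or deeper; the smaller core (lower principal quantum number) is held far more tightly, and within a period the higher nuclear charge binds the same core more tightly.
Tabulated IE_4 (kJ/mol): Na 9543, Mg 10543, Be 21007.
Putting it together, IE_4: Na < Mg < Be.

Na, Mg, Be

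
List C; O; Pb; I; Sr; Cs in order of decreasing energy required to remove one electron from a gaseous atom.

O > C > I > Pb > Sr > Cs

IE₁ increases left→right with effective nuclear charge and decreases top→bottom as the valence shell moves farther out.
These span different periods and groups, so the two trends combine.
Sr > Cs: both effects reinforce here, so Sr is clearly the higher of the two.
Pb > Sr: period and group pull opposite ways; the across-period shift dominates (716 vs 550 kJ/mol).
I > Pb: both effects reinforce here, so I is clearly the higher of the two.
C > I: the two effects oppose for this pair; the down-group effect wins (1086 vs 1008 kJ/mol).
O > C: O lies to the right of C in period 2, so the across-period effect alone puts O higher.
For reference (kJ/mol): C 1086, O 1314, Sr 550, I 1008, Cs 376, Pb 716.
So from highest to lowest: O > C > I > Pb > Sr > Cs.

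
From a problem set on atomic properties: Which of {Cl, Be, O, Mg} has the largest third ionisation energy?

After 2 electrons have been removed, what remains? Cl²⁺ still has 5 valence electrons; Be²⁺ is the bare [He] core; O²⁺ still has 4 valence electrons; Mg²⁺ is the bare [Ne] core.
Breaking into a closed-shell core is much more expensive than removing a leftover valence electron — Mg and Be have the largest IE_3 here.
Valence configurations: Cl²⁺ [Ne]3s²3p³, O²⁺ [He]2s²2p².
Approximate IE_3 values (kJ/mol): Cl 3822, Be 14849, O 5300, Mg 7733.
Hence IE_3: Cl < O < Mg < Be.

Be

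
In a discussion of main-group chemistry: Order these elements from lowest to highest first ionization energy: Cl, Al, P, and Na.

Na < Al < P < Cl

Na is in period 3, group 1; Al is in period 3, group 13; P is in period 3, group 15; Cl is in period 3, group 17.
Across a period the outer electron is held more tightly (higher IE₁); down a group it sits in a higher shell, more shielded, and comes off more easily.
All lie in period 3, so first ionization energy increases left to right.
So from lowest to highest: Na < Al < P < Cl.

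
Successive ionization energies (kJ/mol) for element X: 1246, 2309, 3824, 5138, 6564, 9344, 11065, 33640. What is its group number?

Look for the largest jump between consecutive ionization energies: IE8/IE7 ≈ 3.0, far larger than any earlier ratio.
That jump marks the point where a core electron is being removed. So the atom has 7 valence electrons.
A main-group element with 7 valence electrons is in group 17.

Group 17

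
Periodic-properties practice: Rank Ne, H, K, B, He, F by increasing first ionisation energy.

K < B < H < F < Ne < He

H is in period 1, group 1; He is in period 1, group 18; B is in period 2, group 13; F is in period 2, group 17; Ne is in period 2, group 18; K is in period 4, group 1.
First ionization energy rises across a period (greater Z_eff holds electrons more tightly) and falls down a group (valence electrons are farther from the nucleus).
Neither a single period nor a single group — weigh both effects.
B > K: relative to K, both the across-period and down-group shifts push B's first ionization energy up.
H > B: period and group pull opposite ways; the down-group shift dominates (1312 vs 801 kJ/mol).
F > H: the two effects oppose for this pair; the across-period effect wins (1681 vs 1312 kJ/mol).
Ne > F: Ne lies to the right of F in period 2, so the across-period effect alone puts Ne higher.
He > Ne: they share group 18; the group trend gives He the larger value.
For reference (kJ/mol): H 1312, He 2372, B 801, F 1681, Ne 2081, K 419.
So from lowest to highest: K < B < H < F < Ne < He.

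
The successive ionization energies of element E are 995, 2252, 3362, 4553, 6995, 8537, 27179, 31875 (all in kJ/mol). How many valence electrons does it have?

6

Look for the largest jump between consecutive ionization energies: IE7/IE6 ≈ 3.2, far larger than any earlier ratio.
That jump marks the point where a core electron is being removed. So the atom has 6 valence electrons.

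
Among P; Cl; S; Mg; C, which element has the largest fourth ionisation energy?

The fourth ionization energy removes an electron from the +3 ion. For each element: P³⁺ still has 2 valence electrons; Cl³⁺ still has 4 valence electrons; S³⁺ still has 3 valence electrons; Mg³⁺ is already 1 electron into the core; C³⁺ still has 1 valence electron.
Pulling an electron out of a noble-gas core costs far more than removing a remaining valence electron, so Mg sits at the high end of IE_4.
Valence configurations: P³⁺ [Ne]3s², Cl³⁺ [Ne]3s²3p², S³⁺ [Ne]3s²3p¹, C³⁺ [He]2s¹.
S³⁺ loses a lone 3p electron whereas P³⁺ must break into a filled 3s² pair, so IE_4(P) > IE_4(S) even though S has the higher nuclear charge.
Approximate IE_4 values (kJ/mol): P 4964, Cl 5159, S 4556, Mg 10543, C 6223.
Overall IE_4 order: S < P < Cl < C < Mg.

Mg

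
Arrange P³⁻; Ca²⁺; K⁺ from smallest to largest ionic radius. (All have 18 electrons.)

All of these have 18 electrons, so size is governed by nuclear charge alone: the more protons, the stronger the pull on the same electron cloud, and the smaller the ion.
Nuclear charges: Ca²⁺ (Z=20), K⁺ (Z=19), P³⁻ (Z=15).
Smallest to largest: Ca²⁺ < K⁺ < P³⁻.

Ca²⁺ < K⁺ < P³⁻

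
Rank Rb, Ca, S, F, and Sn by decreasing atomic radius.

Moving right in a period, electrons are added to the same shell under a stronger nuclear pull, so atoms get smaller; moving down, a new shell is opened and atoms get larger.
Here both period and group differ, so the two effects have to be weighed against each other.
S > F: both effects reinforce here, so S is clearly the larger of the two.
Sn > S: both effects reinforce here, so Sn is clearly the larger of the two.
Ca > Sn: period and group pull opposite ways; the across-period shift dominates (171 vs 140 pm).
Rb > Ca: both effects reinforce here, so Rb is clearly the larger of the two.
Tabulated atomic radius (pm): F 64, S 103, Ca 171, Rb 210, Sn 140.
So from largest to smallest: Rb > Ca > Sn > S > F.

Rb > Ca > Sn > S > F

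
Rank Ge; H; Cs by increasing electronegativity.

Atoms toward the upper right of the periodic table pull bonding electrons most strongly.
Neither a single period nor a single group — weigh both effects.
Ge > Cs: both effects reinforce here, so Ge is clearly the higher of the two.
H > Ge: the two effects oppose for this pair; the down-group effect wins (2.20 vs 2.01).
Approximate values (Pauling): H 2.20, Ge 2.01, Cs 0.79.
So from lowest to highest: Cs < Ge < H.

Cs < Ge < H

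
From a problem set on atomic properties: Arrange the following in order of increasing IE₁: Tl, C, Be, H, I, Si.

Tl, Si, Be, I, C, H

H is in period 1, group 1; Be is in period 2, group 2; C is in period 2, group 14; Si is in period 3, group 14; I is in period 5, group 17; Tl is in period 6, group 13.
First ionization energy rises across a period (greater Z_eff holds electrons more tightly) and falls down a group (valence electrons are farther from the nucleus).
Neither a single period nor a single group — weigh both effects.
Si > Tl: both effects reinforce here, so Si is clearly the higher of the two.
Be > Si: the two effects oppose for this pair; the down-group effect wins (900 vs 786 kJ/mol).
I > Be: the two effects oppose for this pair; the across-period effect wins (1008 vs 900 kJ/mol).
C > I: period and group pull opposite ways; the down-group shift dominates (1086 vs 1008 kJ/mol).
H > C: the two effects oppose for this pair; the down-group effect wins (1312 vs 1086 kJ/mol).
Tabulated first ionization energy (kJ/mol): H 1312, Be 900, C 1086, Si 786, I 1008, Tl 589.
So from lowest to highest: Tl < Si < Be < I < C < H.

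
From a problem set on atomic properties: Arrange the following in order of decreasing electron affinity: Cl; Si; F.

Cl > F > Si

F is in period 2, group 17; Si is in period 3, group 14; Cl is in period 3, group 17.
Electron affinity generally becomes more exothermic across a period toward the halogens and less exothermic down a group.
Neither a single period nor a single group — weigh both effects.
F > Si: both effects reinforce here, so F is clearly the higher of the two.
Cl > F: this pair runs against the simple trend — see the exception note.
Note the exception: Cl has a higher electron affinity than F, contrary to the simple trend — F's small 2p subshell makes the incoming electron feel strong e⁻–e⁻ repulsion, so Cl actually releases more energy on gaining an electron.
Tabulated electron affinity (kJ/mol): F 328, Si 134, Cl 349.
So from highest to lowest: Cl > F > Si.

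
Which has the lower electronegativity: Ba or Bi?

Ba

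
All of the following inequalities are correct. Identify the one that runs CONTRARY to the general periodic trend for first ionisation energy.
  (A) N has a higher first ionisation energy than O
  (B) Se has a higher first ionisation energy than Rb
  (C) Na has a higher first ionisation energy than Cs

The general trend: first ionisation energy increases across a period and decreases down a group.
(A) N (period 2, group 15) vs O (period 2, group 16): the stated order contradicts the simple trend.
(B) Se (period 4, group 16) vs Rb (period 5, group 1): the stated order agrees with the simple trend.
(C) Na (period 3, group 1) vs Cs (period 6, group 1): the stated order agrees with the simple trend.
The exception is (A): pairing an electron in O's 2p⁴ costs repulsion energy, so O ionizes more easily than half-filled N (2p³).

(A)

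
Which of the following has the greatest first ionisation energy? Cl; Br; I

Cl

Cl is in period 3, group 17; Br is in period 4, group 17; I is in period 5, group 17.
Removing the outermost electron gets harder across a period and easier down a group.
All are in group 17, so first ionization energy increases up the group.
The greatest first ionisation energy among these belongs to Cl.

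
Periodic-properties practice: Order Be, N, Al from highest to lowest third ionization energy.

Be, N, Al

Consider each +2 ion: Be²⁺ is the bare [He] core; N²⁺ still has 3 valence electrons; Al²⁺ still has 1 valence electron.
Core electrons are held far more tightly than valence electrons, so Be tops the IE_3 order.
Valence configurations: N²⁺ [He]2s²2p¹, Al²⁺ [Ne]3s¹.
Approximate IE_3 values (kJ/mol): Be 14849, N 4578, Al 2745.
Putting it together, IE_3: Al < N < Be.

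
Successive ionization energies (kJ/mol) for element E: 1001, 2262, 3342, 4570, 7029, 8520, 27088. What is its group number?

Group 16

Look for the largest jump between consecutive ionization energies: IE7/IE6 ≈ 3.2, far larger than any earlier ratio.
That jump marks the point where a core electron is being removed. So the atom has 6 valence electrons.
A main-group element with 6 valence electrons is in group 16.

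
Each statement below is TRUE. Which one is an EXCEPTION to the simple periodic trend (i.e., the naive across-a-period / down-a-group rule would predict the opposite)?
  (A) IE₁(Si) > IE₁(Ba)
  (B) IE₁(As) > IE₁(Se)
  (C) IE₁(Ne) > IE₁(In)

(B)

The general trend: first ionisation energy increases across a period and decreases down a group.
(A) Si (period 3, group 14) vs Ba (period 6, group 2): the stated order agrees with the simple trend.
(B) As (period 4, group 15) vs Se (period 4, group 16): the stated order contradicts the simple trend.
(C) Ne (period 2, group 18) vs In (period 5, group 13): the stated order agrees with the simple trend.
The exception is (B): Se (4p⁴) ionizes more easily than half-filled As (4p³).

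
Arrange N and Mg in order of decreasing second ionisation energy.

N > Mg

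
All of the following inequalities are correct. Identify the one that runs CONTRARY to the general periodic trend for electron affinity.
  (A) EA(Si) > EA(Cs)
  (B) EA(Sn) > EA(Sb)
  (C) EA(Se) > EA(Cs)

(B)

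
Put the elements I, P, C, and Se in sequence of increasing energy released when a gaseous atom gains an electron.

P, C, Se, I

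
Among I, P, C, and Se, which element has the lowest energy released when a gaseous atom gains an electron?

P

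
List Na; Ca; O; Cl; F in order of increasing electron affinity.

O is in period 2, group 16; F is in period 2, group 17; Na is in period 3, group 1; Cl is in period 3, group 17; Ca is in period 4, group 2.
Atoms with high Z_eff and room in the valence shell (especially the halogens) have the most exothermic electron affinities.
Here both period and group differ, so the two effects have to be weighed against each other.
Na > Ca: the two effects oppose for this pair; the down-group effect wins (53 vs 2 kJ/mol).
O > Na: both effects reinforce here, so O is clearly the higher of the two.
F > O: F lies to the right of O in period 2, so the across-period effect alone puts F higher.
Cl > F: this pair runs against the simple trend — see the exception note.
Note the exception: Cl has a higher electron affinity than F, contrary to the simple trend — F's small 2p subshell makes the incoming electron feel strong e⁻–e⁻ repulsion, so Cl actually releases more energy on gaining an electron.
For reference (kJ/mol): O 141, F 328, Na 53, Cl 349, Ca 2.
So from lowest to highest: Ca < Na < O < F < Cl.

Ca, Na, O, F, Cl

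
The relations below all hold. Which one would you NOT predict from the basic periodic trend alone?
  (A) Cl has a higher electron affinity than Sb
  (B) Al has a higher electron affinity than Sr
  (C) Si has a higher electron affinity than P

(C)

The general trend: electron affinity increases across a period and decreases down a group.
(A) Cl (period 3, group 17) vs Sb (period 5, group 15): the stated order agrees with the simple trend.
(B) Al (period 3, group 13) vs Sr (period 5, group 2): the stated order agrees with the simple trend.
(C) Si (period 3, group 14) vs P (period 3, group 15): the stated order contradicts the simple trend.
The exception is (C): adding an electron to P's half-filled 3p³ is unfavourable, so Si (3p²) has the more exothermic EA.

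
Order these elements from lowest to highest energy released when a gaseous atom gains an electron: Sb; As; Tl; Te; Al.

Tl < Al < As < Sb < Te

EA tends to increase across a period and decrease down a group, though the pattern is less regular than for IE or radius.
Neither a single period nor a single group — weigh both effects.
Al > Tl: they share group 13; the group trend gives Al the larger value.
As > Al: the two effects oppose for this pair; the across-period effect wins (78 vs 42 kJ/mol).
Sb > As: this pair runs against the simple trend — see the exception note.
Te > Sb: Te lies to the right of Sb in period 5, so the across-period effect alone puts Te higher.
Note the exception: Sb has a higher electron affinity than As, contrary to the simple trend — both are half-filled np³, but the pairing/repulsion penalty for the added electron shrinks as the p orbitals become larger and more diffuse down the group, and for Sb that outweighs the weaker nuclear attraction.
For reference (kJ/mol): Al 42, As 78, Sb 103, Te 190, Tl 19.
So from lowest to highest: Tl < Al < As < Sb < Te.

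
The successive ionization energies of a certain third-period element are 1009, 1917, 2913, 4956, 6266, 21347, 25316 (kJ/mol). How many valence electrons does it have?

Look for the largest jump between consecutive ionization energies: IE6/IE5 ≈ 3.4, far larger than any earlier ratio.
That jump marks the point where a core electron is being removed. So the atom has 5 valence electrons.

5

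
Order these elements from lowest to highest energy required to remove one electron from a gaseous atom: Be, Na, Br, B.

Be is in period 2, group 2; B is in period 2, group 13; Na is in period 3, group 1; Br is in period 4, group 17.
Removing the outermost electron gets harder across a period and easier down a group.
These span different periods and groups, so the two trends combine.
B > Na: relative to Na, both the across-period and down-group shifts push B's first ionization energy up.
Be > B: this pair runs against the simple trend — see the exception note.
Br > Be: the two effects oppose for this pair; the across-period effect wins (1140 vs 900 kJ/mol).
Note the exception: Be has a higher first ionization energy than B, contrary to the simple trend — removing B's lone 2p electron is easier than breaking Be's filled 2s².
Tabulated first ionization energy (kJ/mol): Be 900, B 801, Na 496, Br 1140.
So from lowest to highest: Na < B < Be < Br.

Na < B < Be < Br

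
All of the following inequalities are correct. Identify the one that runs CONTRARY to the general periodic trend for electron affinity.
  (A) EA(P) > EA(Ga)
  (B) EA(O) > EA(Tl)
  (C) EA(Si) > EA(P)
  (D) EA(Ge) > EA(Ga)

(C)

The general trend: electron affinity increases across a period and decreases down a group.
(A) P (period 3, group 15) vs Ga (period 4, group 13): the stated order agrees with the simple trend.
(B) O (period 2, group 16) vs Tl (period 6, group 13): the stated order agrees with the simple trend.
(C) Si (period 3, group 14) vs P (period 3, group 15): the stated order contradicts the simple trend.
(D) Ge (period 4, group 14) vs Ga (period 4, group 13): the stated order agrees with the simple trend.
The exception is (C): adding an electron to P's half-filled 3p³ is unfavourable, so Si (3p²) has the more exothermic EA.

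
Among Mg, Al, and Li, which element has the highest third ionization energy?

Li

IE_3 is the cost of taking one more electron from the +2 cation: Mg²⁺ is the bare [Ne] core; Al²⁺ still has 1 valence electron; Li²⁺ is already 1 electron into the core.
Pulling an electron out of a noble-gas core costs far more than removing a remaining valence electron, so Mg and Li sit at the high end of IE_3.
The numbers (kJ/mol): Mg 7733, Al 2745, Li 11815.
Overall IE_3 order: Al < Mg < Li.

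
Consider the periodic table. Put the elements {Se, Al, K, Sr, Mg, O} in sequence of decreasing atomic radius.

K > Sr > Mg > Al > Se > O

O is in period 2, group 16; Mg is in period 3, group 2; Al is in period 3, group 13; K is in period 4, group 1; Se is in period 4, group 16; Sr is in period 5, group 2.
Across a period the added protons contract the valence shell; down a group each new principal shell makes the atom larger.
Neither a single period nor a single group — weigh both effects.
Se > O: they share group 16; the group trend gives Se the larger value.
Al > Se: the two effects oppose for this pair; the across-period effect wins (126 vs 116 pm).
Mg > Al: Mg lies to the left of Al in period 3, so the across-period effect alone puts Mg larger.
Sr > Mg: they share group 2; the group trend gives Sr the larger value.
K > Sr: period and group pull opposite ways; the across-period shift dominates (196 vs 185 pm).
For reference (pm): O 63, Mg 139, Al 126, K 196, Se 116, Sr 185.
So from largest to smallest: K > Sr > Mg > Al > Se > O.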